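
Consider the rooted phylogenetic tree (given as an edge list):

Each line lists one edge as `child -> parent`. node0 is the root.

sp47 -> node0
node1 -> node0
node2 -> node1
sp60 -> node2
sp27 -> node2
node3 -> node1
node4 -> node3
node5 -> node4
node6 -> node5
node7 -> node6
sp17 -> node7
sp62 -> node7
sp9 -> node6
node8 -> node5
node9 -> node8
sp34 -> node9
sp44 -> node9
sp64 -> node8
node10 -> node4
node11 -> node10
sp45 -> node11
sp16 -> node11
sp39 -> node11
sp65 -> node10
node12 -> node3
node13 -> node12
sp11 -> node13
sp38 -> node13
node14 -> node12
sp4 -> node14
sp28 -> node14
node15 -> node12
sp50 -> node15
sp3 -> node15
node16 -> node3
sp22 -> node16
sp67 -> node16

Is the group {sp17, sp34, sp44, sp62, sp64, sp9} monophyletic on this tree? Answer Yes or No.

Yes

The most recent common ancestor of these taxa subtends (((sp17,sp62),sp9),((sp34,sp44),sp64)).
That clade has exactly 6 tips — every listed taxon and nothing else — so the group is monophyletic.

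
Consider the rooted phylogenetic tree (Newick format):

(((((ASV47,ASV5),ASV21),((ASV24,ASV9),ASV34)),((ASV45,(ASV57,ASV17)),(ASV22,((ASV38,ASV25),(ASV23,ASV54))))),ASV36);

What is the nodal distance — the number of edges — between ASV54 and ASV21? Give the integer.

The MRCA of ASV54 and ASV21 is the node subtending ((((ASV47,ASV5),ASV21),((ASV24,ASV9),ASV34)),((ASV45,(ASV57,ASV17)),(ASV22,((ASV38,ASV25),(ASV23,ASV54))))).
From ASV54 up to that node: 5 branches. From ASV21 up to the same node: 3 branches. Total: 5 + 3 = 8.

8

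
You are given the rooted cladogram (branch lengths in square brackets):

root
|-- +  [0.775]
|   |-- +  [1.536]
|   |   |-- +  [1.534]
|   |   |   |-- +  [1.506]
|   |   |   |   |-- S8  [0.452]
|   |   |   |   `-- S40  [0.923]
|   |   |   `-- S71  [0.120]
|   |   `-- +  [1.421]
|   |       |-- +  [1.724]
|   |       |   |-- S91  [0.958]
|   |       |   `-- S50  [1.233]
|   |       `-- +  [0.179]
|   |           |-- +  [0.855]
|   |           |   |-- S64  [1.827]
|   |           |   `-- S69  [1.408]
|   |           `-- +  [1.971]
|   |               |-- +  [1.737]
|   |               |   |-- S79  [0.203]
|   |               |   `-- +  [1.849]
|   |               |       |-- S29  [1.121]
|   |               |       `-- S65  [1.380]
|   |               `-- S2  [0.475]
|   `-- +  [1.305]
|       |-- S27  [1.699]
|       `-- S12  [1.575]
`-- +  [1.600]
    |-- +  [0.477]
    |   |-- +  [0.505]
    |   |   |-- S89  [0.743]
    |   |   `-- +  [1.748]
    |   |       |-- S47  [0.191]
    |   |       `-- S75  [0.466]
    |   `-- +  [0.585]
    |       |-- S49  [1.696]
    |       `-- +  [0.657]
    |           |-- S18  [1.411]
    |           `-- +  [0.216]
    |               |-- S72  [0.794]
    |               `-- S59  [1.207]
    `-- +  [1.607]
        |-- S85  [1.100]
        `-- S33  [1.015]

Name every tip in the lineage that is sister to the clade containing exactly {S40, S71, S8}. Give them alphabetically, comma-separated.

S2, S29, S50, S64, S65, S69, S79, S91

The clade containing exactly {S40, S71, S8} attaches to the tree at the node subtending (((S8,S40),S71),((S91,S50),((S64,S69),((S79,(S29,S65)),S2)))).
The other lineage descending from that same node — the sister group — is ((S91,S50),((S64,S69),((S79,(S29,S65)),S2))); its 8 tips in alphabetical order are the answer.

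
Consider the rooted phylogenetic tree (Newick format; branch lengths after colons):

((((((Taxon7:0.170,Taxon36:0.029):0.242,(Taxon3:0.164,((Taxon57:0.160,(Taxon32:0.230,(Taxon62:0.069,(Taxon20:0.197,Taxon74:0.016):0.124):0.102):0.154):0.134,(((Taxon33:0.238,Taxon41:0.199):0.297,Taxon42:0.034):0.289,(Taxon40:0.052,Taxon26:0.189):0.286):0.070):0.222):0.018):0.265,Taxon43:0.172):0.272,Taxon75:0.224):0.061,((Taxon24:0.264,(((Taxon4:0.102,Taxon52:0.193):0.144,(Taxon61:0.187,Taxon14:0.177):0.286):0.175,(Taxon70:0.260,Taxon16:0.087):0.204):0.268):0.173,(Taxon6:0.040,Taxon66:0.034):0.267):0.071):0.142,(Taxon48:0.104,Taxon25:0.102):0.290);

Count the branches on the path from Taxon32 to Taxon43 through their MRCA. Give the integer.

7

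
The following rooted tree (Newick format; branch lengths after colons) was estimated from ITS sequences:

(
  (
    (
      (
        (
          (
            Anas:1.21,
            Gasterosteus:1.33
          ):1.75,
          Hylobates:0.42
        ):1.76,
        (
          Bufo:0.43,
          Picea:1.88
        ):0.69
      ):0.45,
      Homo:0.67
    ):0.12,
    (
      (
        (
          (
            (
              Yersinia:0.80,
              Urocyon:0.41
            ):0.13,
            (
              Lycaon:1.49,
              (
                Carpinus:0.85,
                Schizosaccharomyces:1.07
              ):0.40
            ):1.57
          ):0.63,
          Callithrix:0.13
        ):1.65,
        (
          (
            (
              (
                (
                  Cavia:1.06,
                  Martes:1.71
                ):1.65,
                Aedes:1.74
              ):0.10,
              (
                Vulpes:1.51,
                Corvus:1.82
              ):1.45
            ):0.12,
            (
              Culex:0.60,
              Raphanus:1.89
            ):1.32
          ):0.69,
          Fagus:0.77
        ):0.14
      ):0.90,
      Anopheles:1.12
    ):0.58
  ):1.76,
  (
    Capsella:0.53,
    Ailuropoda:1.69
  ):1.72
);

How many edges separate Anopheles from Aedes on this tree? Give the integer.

The MRCA of Anopheles and Aedes is the node subtending (((((Yersinia,Urocyon),(Lycaon,(Carpinus,Schizosaccharomyces))),Callithrix),(((((Cavia,Martes),Aedes),(Vulpes,Corvus)),(Culex,Raphanus)),Fagus)),Anopheles).
From Anopheles up to that node: 1 branch. From Aedes up to the same node: 6 branches. Total: 1 + 6 = 7.

7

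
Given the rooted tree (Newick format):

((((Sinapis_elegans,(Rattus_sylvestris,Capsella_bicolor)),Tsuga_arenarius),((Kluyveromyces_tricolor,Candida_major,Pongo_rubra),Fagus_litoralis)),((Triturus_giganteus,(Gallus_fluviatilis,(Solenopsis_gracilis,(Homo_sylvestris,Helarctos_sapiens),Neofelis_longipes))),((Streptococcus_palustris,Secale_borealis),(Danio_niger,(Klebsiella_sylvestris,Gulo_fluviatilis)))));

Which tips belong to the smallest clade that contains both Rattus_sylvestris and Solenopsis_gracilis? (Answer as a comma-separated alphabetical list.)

Tracing Rattus_sylvestris: it sits inside (Rattus_sylvestris,Capsella_bicolor).
Tracing Solenopsis_gracilis: it sits inside (Solenopsis_gracilis,(Homo_sylvestris,Helarctos_sapiens),Neofelis_longipes).
The smallest clade enclosing both is the whole tree (their MRCA is the root), so the answer is all 19 tips in alphabetical order.

Candida_major, Capsella_bicolor, Danio_niger, Fagus_litoralis, Gallus_fluviatilis, Gulo_fluviatilis, Helarctos_sapiens, Homo_sylvestris, Klebsiella_sylvestris, Kluyveromyces_tricolor, Neofelis_longipes, Pongo_rubra, Rattus_sylvestris, Secale_borealis, Sinapis_elegans, Solenopsis_gracilis, Streptococcus_palustris, Triturus_giganteus, Tsuga_arenarius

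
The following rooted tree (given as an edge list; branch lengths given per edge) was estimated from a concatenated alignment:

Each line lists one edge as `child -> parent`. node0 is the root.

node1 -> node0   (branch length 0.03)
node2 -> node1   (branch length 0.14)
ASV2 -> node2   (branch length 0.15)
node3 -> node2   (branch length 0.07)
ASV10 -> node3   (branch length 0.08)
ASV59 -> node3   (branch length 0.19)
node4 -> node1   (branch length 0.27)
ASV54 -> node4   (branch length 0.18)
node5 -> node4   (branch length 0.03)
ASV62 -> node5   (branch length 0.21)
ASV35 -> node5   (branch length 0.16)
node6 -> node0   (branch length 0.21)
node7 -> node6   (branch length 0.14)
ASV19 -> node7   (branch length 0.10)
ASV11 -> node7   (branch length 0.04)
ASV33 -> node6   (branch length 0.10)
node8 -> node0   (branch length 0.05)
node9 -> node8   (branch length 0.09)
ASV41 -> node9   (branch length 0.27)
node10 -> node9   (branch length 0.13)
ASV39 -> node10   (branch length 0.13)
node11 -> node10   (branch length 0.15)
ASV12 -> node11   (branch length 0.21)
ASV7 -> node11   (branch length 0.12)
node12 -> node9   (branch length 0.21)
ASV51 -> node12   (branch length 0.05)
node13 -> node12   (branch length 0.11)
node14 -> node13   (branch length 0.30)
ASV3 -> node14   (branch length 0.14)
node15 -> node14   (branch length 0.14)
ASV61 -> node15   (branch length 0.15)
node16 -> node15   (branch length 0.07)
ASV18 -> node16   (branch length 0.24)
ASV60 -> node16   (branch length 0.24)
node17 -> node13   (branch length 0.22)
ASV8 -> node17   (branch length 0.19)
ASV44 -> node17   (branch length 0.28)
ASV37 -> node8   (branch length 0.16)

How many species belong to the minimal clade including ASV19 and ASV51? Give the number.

The MRCA of ASV19 and ASV51 is the root, so the clade is the entire tree.
That clade contains 21 terminal taxa: ASV10, ASV11, ASV12, ASV18, ASV19, ASV2, ASV3, ASV33, ASV35, ASV37, ASV39, ASV41, ASV44, ASV51, ASV54, ASV59, ASV60, ASV61, ASV62, ASV7, ASV8.

21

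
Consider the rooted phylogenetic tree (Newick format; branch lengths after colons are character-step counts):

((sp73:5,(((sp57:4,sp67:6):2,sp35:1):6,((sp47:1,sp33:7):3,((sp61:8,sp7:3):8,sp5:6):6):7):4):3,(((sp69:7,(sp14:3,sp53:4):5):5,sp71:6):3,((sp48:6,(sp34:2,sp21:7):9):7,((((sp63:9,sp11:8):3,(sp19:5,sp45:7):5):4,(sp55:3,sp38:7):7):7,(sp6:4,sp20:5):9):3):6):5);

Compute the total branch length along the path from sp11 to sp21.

48

The path runs sp11 → … → MRCA → … → sp21; the MRCA is the node subtending ((sp48,(sp34,sp21)),((((sp63,sp11),(sp19,sp45)),(sp55,sp38)),(sp6,sp20))).
Branch lengths along that path: 8 + 3 + 4 + 7 + 3 + 7 + 9 + 7 = 48.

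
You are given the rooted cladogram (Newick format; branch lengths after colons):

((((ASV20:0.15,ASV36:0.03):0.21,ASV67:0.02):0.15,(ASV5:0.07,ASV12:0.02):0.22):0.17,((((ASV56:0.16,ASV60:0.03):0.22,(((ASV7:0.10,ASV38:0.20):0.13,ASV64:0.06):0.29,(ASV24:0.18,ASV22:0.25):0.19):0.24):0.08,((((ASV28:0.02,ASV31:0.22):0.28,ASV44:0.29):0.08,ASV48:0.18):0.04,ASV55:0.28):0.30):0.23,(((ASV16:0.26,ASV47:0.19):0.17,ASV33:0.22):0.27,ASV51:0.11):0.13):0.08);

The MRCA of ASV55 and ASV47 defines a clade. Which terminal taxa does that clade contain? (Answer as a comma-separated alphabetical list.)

Tracing ASV55: it sits inside ((((ASV28,ASV31),ASV44),ASV48),ASV55).
Tracing ASV47: it sits inside (ASV16,ASV47).
The smallest clade enclosing both is ((((ASV56,ASV60),(((ASV7,ASV38),ASV64),(ASV24,ASV22))),((((ASV28,ASV31),ASV44),ASV48),ASV55)),(((ASV16,ASV47),ASV33),ASV51)); the answer is its 16 terminal taxa in alphabetical order.

ASV16, ASV22, ASV24, ASV28, ASV31, ASV33, ASV38, ASV44, ASV47, ASV48, ASV51, ASV55, ASV56, ASV60, ASV64, ASV7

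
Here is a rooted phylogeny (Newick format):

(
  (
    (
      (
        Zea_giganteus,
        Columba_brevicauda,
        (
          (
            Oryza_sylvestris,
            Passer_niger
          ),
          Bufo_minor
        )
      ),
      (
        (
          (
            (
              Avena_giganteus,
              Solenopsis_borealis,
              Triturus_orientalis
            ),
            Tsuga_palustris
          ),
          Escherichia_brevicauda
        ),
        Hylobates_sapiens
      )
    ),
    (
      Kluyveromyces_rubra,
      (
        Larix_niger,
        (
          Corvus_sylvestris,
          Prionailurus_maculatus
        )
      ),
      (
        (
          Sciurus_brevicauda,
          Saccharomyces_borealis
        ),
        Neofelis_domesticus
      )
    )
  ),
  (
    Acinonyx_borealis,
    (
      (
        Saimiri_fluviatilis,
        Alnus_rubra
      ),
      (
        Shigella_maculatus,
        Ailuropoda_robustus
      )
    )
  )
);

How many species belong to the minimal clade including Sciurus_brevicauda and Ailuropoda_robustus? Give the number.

23

The MRCA of Sciurus_brevicauda and Ailuropoda_robustus is the root, so the clade is the entire tree.
That clade contains 23 terminal taxa: Acinonyx_borealis, Ailuropoda_robustus, Alnus_rubra, Avena_giganteus, Bufo_minor, Columba_brevicauda, Corvus_sylvestris, Escherichia_brevicauda, Hylobates_sapiens, Kluyveromyces_rubra, Larix_niger, Neofelis_domesticus, Oryza_sylvestris, Passer_niger, Prionailurus_maculatus, Saccharomyces_borealis, Saimiri_fluviatilis, Sciurus_brevicauda, Shigella_maculatus, Solenopsis_borealis, Triturus_orientalis, Tsuga_palustris, Zea_giganteus.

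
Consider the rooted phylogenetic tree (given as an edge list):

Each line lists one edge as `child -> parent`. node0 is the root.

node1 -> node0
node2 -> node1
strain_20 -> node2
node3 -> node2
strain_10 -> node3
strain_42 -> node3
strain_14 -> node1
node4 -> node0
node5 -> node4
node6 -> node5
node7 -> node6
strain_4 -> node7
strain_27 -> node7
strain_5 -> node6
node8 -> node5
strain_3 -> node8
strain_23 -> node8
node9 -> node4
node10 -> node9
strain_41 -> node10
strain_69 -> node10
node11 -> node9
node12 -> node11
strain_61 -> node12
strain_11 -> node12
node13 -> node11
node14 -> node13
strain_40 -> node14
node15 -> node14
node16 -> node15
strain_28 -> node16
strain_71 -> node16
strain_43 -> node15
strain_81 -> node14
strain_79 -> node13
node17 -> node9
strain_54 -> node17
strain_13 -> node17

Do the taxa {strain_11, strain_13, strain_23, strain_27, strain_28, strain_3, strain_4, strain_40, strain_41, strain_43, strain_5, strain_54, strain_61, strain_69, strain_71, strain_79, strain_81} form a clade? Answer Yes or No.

Yes

The most recent common ancestor of these taxa subtends ((((strain_4,strain_27),strain_5),(strain_3,strain_23)),((strain_41,strain_69),((strain_61,strain_11),((strain_40,((strain_28,strain_71),strain_43),strain_81),strain_79)),(strain_54,strain_13))).
That clade has exactly 17 tips — every listed taxon and nothing else — so the group is monophyletic.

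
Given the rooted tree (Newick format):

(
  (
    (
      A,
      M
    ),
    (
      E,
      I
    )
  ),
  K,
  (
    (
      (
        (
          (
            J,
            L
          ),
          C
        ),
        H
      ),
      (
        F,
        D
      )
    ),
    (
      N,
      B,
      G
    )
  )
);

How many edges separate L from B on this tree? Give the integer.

The MRCA of L and B is the node subtending (((((J,L),C),H),(F,D)),(N,B,G)).
From L up to that node: 5 branches. From B up to the same node: 2 branches. Total: 5 + 2 = 7.

7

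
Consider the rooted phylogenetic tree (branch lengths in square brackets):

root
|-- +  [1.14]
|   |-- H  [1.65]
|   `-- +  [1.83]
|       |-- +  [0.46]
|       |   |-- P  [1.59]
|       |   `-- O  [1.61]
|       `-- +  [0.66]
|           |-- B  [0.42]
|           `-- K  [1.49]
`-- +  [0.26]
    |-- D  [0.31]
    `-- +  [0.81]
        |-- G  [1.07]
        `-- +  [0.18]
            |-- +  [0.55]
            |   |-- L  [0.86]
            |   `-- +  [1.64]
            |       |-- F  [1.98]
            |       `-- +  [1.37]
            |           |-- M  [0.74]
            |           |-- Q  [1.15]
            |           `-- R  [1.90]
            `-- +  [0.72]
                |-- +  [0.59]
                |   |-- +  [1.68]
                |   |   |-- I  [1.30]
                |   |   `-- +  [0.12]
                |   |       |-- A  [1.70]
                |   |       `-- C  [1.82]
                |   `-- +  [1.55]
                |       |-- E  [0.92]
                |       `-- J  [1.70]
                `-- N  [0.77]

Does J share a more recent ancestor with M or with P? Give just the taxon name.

M

The MRCA of J and M subtends ((L,(F,(M,Q,R))),(((I,(A,C)),(E,J)),N)) (11 taxa).
The MRCA of J and P is the root, subtending the entire tree (18 taxa).
The first is nested inside the second, so J shares a more recent common ancestor with M.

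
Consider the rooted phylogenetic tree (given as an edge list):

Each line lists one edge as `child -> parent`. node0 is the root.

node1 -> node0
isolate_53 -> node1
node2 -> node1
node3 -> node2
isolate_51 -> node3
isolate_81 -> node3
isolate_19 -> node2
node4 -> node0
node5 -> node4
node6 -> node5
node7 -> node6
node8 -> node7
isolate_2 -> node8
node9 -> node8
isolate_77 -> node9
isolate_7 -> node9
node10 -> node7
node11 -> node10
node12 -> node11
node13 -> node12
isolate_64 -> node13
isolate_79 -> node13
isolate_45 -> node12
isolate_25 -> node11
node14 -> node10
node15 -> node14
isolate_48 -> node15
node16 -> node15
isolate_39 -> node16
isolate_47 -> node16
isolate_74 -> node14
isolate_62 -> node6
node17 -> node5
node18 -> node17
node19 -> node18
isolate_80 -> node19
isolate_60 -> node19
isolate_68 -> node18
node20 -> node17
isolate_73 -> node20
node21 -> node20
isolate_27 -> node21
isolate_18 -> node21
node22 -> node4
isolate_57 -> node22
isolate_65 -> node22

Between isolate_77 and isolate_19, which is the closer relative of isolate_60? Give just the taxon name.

The MRCA of isolate_60 and isolate_77 subtends ((((isolate_2,(isolate_77,isolate_7)),((((isolate_64,isolate_79),isolate_45),isolate_25),((isolate_48,(isolate_39,isolate_47)),isolate_74))),isolate_62),(((isolate_80,isolate_60),isolate_68),(isolate_73,(isolate_27,isolate_18)))) (18 taxa).
The MRCA of isolate_60 and isolate_19 is the root, subtending the entire tree (24 taxa).
The first is nested inside the second, so isolate_60 shares a more recent common ancestor with isolate_77.

isolate_77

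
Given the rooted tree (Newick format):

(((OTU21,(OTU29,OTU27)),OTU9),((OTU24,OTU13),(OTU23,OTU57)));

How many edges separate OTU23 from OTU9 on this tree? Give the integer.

5

The MRCA of OTU23 and OTU9 is the root of the tree.
From OTU23 up to that node: 3 branches. From OTU9 up to the same node: 2 branches. Total: 3 + 2 = 5.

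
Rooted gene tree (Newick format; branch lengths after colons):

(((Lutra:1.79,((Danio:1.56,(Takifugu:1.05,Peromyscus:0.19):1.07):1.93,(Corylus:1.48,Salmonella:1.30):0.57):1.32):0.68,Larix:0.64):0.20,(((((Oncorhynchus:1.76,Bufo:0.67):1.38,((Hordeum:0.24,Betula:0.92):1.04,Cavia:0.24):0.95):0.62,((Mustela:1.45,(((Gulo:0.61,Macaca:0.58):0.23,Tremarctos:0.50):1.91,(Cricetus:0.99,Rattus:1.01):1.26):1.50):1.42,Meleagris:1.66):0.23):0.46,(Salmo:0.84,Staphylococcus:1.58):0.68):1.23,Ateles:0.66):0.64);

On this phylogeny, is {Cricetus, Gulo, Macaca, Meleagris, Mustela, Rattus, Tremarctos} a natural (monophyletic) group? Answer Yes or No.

Yes

The most recent common ancestor of these taxa subtends ((Mustela,(((Gulo,Macaca),Tremarctos),(Cricetus,Rattus))),Meleagris).
That clade has exactly 7 tips — every listed taxon and nothing else — so the group is monophyletic.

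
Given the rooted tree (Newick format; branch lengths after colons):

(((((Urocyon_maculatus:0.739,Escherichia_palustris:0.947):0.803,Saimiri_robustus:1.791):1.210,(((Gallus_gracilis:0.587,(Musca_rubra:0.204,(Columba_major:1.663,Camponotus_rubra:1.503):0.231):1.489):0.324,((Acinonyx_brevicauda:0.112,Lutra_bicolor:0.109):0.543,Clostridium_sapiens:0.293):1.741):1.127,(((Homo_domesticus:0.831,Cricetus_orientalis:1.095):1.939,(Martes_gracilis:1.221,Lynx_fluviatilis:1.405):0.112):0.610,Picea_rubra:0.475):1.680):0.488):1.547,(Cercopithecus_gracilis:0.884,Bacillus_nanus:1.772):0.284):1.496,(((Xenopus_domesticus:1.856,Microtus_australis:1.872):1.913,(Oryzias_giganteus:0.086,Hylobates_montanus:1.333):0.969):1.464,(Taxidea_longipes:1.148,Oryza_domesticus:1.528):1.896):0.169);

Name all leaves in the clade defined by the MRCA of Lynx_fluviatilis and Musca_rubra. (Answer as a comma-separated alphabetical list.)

Tracing Lynx_fluviatilis: it sits inside (Martes_gracilis,Lynx_fluviatilis).
Tracing Musca_rubra: it sits inside (Musca_rubra,(Columba_major,Camponotus_rubra)).
The smallest clade enclosing both is (((Gallus_gracilis,(Musca_rubra,(Columba_major,Camponotus_rubra))),((Acinonyx_brevicauda,Lutra_bicolor),Clostridium_sapiens)),(((Homo_domesticus,Cricetus_orientalis),(Martes_gracilis,Lynx_fluviatilis)),Picea_rubra)); the answer is its 12 terminal taxa in alphabetical order.

Acinonyx_brevicauda, Camponotus_rubra, Clostridium_sapiens, Columba_major, Cricetus_orientalis, Gallus_gracilis, Homo_domesticus, Lutra_bicolor, Lynx_fluviatilis, Martes_gracilis, Musca_rubra, Picea_rubra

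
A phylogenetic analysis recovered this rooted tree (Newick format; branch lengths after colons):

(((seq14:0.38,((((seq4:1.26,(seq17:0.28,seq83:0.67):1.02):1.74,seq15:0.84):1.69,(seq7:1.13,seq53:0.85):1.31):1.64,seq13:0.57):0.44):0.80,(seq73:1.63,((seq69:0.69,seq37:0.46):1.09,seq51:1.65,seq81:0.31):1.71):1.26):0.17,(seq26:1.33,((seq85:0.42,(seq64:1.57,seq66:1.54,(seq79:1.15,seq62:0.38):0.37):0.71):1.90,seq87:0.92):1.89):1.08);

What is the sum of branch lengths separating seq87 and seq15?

9.47

The path runs seq87 → … → MRCA → … → seq15; the MRCA is the root of the tree.
Branch lengths along that path: 0.92 + 1.89 + 1.08 + 0.17 + 0.80 + 0.44 + 1.64 + 1.69 + 0.84 = 9.47.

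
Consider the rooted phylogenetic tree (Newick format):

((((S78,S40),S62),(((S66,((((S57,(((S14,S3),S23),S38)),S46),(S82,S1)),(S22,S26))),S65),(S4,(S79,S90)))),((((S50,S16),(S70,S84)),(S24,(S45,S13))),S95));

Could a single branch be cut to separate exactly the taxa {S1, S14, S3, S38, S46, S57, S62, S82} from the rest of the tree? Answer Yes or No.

The MRCA of the listed taxa subtends (((S78,S40),S62),(((S66,((((S57,(((S14,S3),S23),S38)),S46),(S82,S1)),(S22,S26))),S65),(S4,(S79,S90)))).
That clade also contains S22, S23, S26, S4, S40, S65, S66, S78, S79, S90, which are not in the proposed group, so the group is not monophyletic.

No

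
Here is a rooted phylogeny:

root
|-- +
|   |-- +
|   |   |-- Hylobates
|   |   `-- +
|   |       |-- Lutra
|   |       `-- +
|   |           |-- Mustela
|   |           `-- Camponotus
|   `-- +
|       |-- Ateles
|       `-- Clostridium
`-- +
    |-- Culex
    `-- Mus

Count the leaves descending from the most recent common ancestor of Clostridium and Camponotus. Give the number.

The MRCA of Clostridium and Camponotus is the node subtending ((Hylobates,(Lutra,(Mustela,Camponotus))),(Ateles,Clostridium)).
That clade contains 6 terminal taxa: Ateles, Camponotus, Clostridium, Hylobates, Lutra, Mustela.

6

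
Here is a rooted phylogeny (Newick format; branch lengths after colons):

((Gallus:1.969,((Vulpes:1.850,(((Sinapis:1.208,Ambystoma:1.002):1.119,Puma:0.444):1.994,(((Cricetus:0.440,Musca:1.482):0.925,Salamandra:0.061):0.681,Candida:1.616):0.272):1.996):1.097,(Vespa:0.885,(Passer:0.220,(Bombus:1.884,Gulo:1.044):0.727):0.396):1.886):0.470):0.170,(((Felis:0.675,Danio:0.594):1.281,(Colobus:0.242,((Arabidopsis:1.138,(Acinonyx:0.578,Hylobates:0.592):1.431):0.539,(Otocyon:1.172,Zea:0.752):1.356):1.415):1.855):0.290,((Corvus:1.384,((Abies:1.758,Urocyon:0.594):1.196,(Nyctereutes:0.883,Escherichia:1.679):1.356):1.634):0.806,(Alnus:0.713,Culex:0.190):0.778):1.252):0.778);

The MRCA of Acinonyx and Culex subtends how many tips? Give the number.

15

The MRCA of Acinonyx and Culex is the node subtending (((Felis,Danio),(Colobus,((Arabidopsis,(Acinonyx,Hylobates)),(Otocyon,Zea)))),((Corvus,((Abies,Urocyon),(Nyctereutes,Escherichia))),(Alnus,Culex))).
That clade contains 15 terminal taxa: Abies, Acinonyx, Alnus, Arabidopsis, Colobus, Corvus, Culex, Danio, Escherichia, Felis, Hylobates, Nyctereutes, Otocyon, Urocyon, Zea.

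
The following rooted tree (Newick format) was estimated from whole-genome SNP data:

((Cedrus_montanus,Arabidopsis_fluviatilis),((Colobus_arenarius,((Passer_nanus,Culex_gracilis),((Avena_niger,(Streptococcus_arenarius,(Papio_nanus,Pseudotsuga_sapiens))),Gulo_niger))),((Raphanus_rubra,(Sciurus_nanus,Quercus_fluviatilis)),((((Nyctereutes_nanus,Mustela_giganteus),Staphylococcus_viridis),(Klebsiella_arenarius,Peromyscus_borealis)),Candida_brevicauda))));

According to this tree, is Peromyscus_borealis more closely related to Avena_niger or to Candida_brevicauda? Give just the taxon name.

Candida_brevicauda

The MRCA of Peromyscus_borealis and Candida_brevicauda subtends ((((Nyctereutes_nanus,Mustela_giganteus),Staphylococcus_viridis),(Klebsiella_arenarius,Peromyscus_borealis)),Candida_brevicauda) (6 taxa).
The MRCA of Peromyscus_borealis and Avena_niger subtends ((Colobus_arenarius,((Passer_nanus,Culex_gracilis),((Avena_niger,(Streptococcus_arenarius,(Papio_nanus,Pseudotsuga_sapiens))),Gulo_niger))),((Raphanus_rubra,(Sciurus_nanus,Quercus_fluviatilis)),((((Nyctereutes_nanus,Mustela_giganteus),Staphylococcus_viridis),(Klebsiella_arenarius,Peromyscus_borealis)),Candida_brevicauda))) (17 taxa).
The first is nested inside the second, so Peromyscus_borealis shares a more recent common ancestor with Candida_brevicauda.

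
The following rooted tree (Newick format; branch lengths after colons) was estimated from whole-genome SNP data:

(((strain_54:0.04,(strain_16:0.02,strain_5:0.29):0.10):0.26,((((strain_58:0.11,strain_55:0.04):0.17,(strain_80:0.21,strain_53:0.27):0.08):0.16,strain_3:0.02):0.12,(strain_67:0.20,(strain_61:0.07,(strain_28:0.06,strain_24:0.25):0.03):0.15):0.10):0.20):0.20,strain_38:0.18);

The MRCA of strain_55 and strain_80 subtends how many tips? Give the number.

4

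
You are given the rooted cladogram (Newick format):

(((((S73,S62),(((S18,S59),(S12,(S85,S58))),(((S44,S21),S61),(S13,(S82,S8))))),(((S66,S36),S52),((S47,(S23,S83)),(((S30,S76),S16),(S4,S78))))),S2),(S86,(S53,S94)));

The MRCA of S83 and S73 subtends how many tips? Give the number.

The MRCA of S83 and S73 is the node subtending (((S73,S62),(((S18,S59),(S12,(S85,S58))),(((S44,S21),S61),(S13,(S82,S8))))),(((S66,S36),S52),((S47,(S23,S83)),(((S30,S76),S16),(S4,S78))))).
That clade contains 24 terminal taxa: S12, S13, S16, S18, S21, S23, S30, S36, S4, S44, S47, S52, S58, S59, S61, S62, S66, S73, S76, S78, S8, S82, S83, S85.

24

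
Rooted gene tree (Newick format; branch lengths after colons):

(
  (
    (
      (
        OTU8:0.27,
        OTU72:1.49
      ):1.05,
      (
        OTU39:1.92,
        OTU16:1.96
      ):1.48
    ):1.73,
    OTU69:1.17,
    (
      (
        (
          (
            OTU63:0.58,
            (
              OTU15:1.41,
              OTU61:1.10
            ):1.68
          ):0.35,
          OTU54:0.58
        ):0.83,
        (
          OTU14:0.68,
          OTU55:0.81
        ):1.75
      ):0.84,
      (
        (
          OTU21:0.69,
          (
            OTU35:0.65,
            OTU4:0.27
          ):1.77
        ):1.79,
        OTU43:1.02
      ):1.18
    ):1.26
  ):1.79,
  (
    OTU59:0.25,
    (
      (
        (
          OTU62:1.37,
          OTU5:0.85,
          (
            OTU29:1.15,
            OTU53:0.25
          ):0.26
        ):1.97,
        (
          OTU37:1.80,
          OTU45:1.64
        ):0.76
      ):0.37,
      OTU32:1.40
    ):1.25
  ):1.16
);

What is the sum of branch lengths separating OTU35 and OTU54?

The path runs OTU35 → … → MRCA → … → OTU54; the MRCA is the node subtending ((((OTU63,(OTU15,OTU61)),OTU54),(OTU14,OTU55)),((OTU21,(OTU35,OTU4)),OTU43)).
Branch lengths along that path: 0.65 + 1.77 + 1.79 + 1.18 + 0.84 + 0.83 + 0.58 = 7.64.

7.64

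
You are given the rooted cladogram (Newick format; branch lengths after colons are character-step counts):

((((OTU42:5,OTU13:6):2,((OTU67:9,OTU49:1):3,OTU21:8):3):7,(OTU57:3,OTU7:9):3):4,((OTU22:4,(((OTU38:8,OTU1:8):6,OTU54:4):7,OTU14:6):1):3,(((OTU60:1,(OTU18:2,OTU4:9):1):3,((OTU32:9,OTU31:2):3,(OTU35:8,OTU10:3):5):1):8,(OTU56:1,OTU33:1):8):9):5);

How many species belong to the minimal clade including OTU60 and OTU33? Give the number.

9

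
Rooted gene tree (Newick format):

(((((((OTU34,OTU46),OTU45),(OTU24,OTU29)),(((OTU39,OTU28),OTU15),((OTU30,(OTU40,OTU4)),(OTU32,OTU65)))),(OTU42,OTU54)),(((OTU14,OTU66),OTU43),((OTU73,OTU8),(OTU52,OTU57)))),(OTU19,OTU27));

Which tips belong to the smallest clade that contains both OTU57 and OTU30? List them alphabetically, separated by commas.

Tracing OTU57: it sits inside (OTU52,OTU57).
Tracing OTU30: it sits inside (OTU30,(OTU40,OTU4)).
The smallest clade enclosing both is ((((((OTU34,OTU46),OTU45),(OTU24,OTU29)),(((OTU39,OTU28),OTU15),((OTU30,(OTU40,OTU4)),(OTU32,OTU65)))),(OTU42,OTU54)),(((OTU14,OTU66),OTU43),((OTU73,OTU8),(OTU52,OTU57)))); the answer is its 22 terminal taxa in alphabetical order.

OTU14, OTU15, OTU24, OTU28, OTU29, OTU30, OTU32, OTU34, OTU39, OTU4, OTU40, OTU42, OTU43, OTU45, OTU46, OTU52, OTU54, OTU57, OTU65, OTU66, OTU73, OTU8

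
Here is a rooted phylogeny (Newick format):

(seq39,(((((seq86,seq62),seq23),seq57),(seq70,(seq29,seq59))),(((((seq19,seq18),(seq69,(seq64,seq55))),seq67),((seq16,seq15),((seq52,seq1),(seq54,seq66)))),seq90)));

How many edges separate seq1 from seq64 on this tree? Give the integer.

The MRCA of seq1 and seq64 is the node subtending ((((seq19,seq18),(seq69,(seq64,seq55))),seq67),((seq16,seq15),((seq52,seq1),(seq54,seq66)))).
From seq1 up to that node: 4 branches. From seq64 up to the same node: 5 branches. Total: 4 + 5 = 9.

9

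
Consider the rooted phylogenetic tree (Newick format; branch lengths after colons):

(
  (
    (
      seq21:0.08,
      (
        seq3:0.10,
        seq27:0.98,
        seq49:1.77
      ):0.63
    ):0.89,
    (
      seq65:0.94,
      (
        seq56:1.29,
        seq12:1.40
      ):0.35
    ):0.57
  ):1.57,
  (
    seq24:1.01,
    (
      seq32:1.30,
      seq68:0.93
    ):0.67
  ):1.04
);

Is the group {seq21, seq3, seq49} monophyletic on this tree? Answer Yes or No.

No

The MRCA of the listed taxa subtends (seq21,(seq3,seq27,seq49)).
That clade also contains seq27, which is not in the proposed group, so the group is not monophyletic.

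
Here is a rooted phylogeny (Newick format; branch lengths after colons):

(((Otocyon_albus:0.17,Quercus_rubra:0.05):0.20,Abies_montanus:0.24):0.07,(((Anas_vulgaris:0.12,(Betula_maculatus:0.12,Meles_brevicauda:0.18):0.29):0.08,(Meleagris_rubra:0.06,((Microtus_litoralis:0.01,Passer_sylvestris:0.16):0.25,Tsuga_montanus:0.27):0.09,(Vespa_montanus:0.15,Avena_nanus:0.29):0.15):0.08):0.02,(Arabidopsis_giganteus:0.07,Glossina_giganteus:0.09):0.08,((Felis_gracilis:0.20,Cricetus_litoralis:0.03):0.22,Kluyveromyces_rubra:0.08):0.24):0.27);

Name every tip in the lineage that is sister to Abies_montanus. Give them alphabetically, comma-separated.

Otocyon_albus, Quercus_rubra

Abies_montanus attaches to the tree at the node subtending ((Otocyon_albus,Quercus_rubra),Abies_montanus).
The other lineage descending from that same node — the sister group — is (Otocyon_albus,Quercus_rubra); its 2 tips in alphabetical order are the answer.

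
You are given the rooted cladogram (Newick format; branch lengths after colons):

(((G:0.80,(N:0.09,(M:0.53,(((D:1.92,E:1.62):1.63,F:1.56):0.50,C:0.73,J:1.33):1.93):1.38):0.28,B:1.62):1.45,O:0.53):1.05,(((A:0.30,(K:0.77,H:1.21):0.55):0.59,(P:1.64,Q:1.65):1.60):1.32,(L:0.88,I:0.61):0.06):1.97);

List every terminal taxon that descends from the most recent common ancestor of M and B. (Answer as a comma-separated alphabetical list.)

Tracing M: it sits inside (M,(((D,E),F),C,J)).
Tracing B: it sits inside (G,(N,(M,(((D,E),F),C,J))),B).
The smallest clade enclosing both is (G,(N,(M,(((D,E),F),C,J))),B); the answer is its 9 terminal taxa in alphabetical order.

B, C, D, E, F, G, J, M, N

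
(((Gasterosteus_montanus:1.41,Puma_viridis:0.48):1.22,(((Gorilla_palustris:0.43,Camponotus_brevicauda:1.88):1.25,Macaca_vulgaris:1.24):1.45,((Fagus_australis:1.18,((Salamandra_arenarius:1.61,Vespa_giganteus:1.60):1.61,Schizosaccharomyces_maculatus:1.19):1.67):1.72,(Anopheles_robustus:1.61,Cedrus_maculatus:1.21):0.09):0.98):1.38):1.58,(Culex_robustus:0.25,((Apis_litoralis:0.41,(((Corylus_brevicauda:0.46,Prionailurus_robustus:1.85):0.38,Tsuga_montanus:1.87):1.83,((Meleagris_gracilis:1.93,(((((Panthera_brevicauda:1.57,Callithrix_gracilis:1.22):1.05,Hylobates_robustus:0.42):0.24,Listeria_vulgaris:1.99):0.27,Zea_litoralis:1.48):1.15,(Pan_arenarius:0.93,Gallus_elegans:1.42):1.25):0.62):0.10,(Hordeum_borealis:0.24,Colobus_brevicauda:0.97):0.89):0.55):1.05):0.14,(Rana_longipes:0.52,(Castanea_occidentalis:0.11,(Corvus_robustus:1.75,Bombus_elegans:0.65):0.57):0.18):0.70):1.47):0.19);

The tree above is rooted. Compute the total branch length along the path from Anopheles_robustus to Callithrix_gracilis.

13.69

The path runs Anopheles_robustus → … → MRCA → … → Callithrix_gracilis; the MRCA is the root of the tree.
Branch lengths along that path: 1.61 + 0.09 + 0.98 + 1.38 + 1.58 + 0.19 + 1.47 + 0.14 + 1.05 + 0.55 + 0.10 + 0.62 + 1.15 + 0.27 + 0.24 + 1.05 + 1.22 = 13.69.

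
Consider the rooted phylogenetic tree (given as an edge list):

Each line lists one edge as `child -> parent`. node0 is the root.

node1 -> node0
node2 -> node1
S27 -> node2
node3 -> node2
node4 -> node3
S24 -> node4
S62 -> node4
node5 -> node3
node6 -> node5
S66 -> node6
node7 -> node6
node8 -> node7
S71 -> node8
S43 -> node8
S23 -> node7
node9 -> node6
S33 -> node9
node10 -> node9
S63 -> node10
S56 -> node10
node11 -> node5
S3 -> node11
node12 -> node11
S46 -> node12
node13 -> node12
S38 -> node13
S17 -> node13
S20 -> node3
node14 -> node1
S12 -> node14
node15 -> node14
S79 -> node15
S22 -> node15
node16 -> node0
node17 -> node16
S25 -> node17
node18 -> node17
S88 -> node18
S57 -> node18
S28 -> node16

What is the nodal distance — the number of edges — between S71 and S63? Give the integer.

6

The MRCA of S71 and S63 is the node subtending (S66,((S71,S43),S23),(S33,(S63,S56))).
From S71 up to that node: 3 branches. From S63 up to the same node: 3 branches. Total: 3 + 3 = 6.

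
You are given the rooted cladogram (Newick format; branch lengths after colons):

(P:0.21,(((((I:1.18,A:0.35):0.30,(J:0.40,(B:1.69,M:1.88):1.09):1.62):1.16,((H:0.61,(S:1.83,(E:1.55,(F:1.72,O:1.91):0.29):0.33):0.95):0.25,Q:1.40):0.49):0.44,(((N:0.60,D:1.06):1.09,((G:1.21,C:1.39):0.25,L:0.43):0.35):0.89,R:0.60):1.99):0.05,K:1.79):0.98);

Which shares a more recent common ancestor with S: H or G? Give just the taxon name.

H

The MRCA of S and H subtends (H,(S,(E,(F,O)))) (5 taxa).
The MRCA of S and G subtends ((((I,A),(J,(B,M))),((H,(S,(E,(F,O)))),Q)),(((N,D),((G,C),L)),R)) (17 taxa).
The first is nested inside the second, so S shares a more recent common ancestor with H.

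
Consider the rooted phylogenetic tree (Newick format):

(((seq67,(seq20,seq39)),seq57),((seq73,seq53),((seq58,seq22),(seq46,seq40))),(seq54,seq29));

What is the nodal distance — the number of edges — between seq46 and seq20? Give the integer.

The MRCA of seq46 and seq20 is the root of the tree.
From seq46 up to that node: 4 branches. From seq20 up to the same node: 4 branches. Total: 4 + 4 = 8.

8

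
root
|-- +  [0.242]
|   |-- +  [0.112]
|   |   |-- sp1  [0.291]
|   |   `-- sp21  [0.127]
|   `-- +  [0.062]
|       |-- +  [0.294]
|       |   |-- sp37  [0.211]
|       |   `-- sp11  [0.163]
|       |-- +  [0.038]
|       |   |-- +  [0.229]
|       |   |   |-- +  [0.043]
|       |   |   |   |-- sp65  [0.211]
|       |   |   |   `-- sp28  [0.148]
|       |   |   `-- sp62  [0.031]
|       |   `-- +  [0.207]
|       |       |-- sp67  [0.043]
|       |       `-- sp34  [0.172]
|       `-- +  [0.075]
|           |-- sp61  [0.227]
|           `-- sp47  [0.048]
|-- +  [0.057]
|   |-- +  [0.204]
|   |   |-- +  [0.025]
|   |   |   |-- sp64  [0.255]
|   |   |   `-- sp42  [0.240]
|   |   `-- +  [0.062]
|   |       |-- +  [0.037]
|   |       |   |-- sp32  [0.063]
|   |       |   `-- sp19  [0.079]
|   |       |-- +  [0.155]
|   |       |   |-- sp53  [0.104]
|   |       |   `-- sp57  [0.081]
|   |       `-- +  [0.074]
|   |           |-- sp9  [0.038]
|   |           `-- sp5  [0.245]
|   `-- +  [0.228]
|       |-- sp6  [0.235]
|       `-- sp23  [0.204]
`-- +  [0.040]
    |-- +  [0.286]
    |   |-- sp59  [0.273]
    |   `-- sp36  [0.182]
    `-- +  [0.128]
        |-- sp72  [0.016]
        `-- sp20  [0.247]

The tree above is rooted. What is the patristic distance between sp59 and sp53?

The path runs sp59 → … → MRCA → … → sp53; the MRCA is the root of the tree.
Branch lengths along that path: 0.273 + 0.286 + 0.040 + 0.057 + 0.204 + 0.062 + 0.155 + 0.104 = 1.181.

1.181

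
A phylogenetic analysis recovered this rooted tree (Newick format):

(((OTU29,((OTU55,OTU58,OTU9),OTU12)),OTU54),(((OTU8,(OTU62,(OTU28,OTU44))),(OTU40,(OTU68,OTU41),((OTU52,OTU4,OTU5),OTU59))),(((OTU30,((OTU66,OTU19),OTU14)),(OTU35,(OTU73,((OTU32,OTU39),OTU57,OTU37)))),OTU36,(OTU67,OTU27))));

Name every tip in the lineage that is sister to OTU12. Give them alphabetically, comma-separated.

OTU55, OTU58, OTU9

OTU12 attaches to the tree at the node subtending ((OTU55,OTU58,OTU9),OTU12).
The other lineage descending from that same node — the sister group — is (OTU55,OTU58,OTU9); its 3 tips in alphabetical order are the answer.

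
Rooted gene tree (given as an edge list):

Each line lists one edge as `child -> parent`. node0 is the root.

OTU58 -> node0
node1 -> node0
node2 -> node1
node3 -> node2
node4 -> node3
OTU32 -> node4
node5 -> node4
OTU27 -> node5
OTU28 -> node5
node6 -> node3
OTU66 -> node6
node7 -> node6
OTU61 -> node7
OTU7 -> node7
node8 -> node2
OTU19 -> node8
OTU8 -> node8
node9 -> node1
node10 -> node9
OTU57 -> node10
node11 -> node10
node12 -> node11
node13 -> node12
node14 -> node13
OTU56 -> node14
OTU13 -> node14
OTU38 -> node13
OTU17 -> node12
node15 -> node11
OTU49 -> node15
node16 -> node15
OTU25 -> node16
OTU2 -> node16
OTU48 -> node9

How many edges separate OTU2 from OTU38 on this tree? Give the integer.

6

The MRCA of OTU2 and OTU38 is the node subtending ((((OTU56,OTU13),OTU38),OTU17),(OTU49,(OTU25,OTU2))).
From OTU2 up to that node: 3 branches. From OTU38 up to the same node: 3 branches. Total: 3 + 3 = 6.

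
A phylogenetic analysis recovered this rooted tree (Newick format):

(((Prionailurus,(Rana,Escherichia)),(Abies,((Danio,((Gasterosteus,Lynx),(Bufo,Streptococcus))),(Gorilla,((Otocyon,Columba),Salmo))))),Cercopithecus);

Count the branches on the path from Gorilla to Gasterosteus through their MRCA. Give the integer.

The MRCA of Gorilla and Gasterosteus is the node subtending ((Danio,((Gasterosteus,Lynx),(Bufo,Streptococcus))),(Gorilla,((Otocyon,Columba),Salmo))).
From Gorilla up to that node: 2 branches. From Gasterosteus up to the same node: 4 branches. Total: 2 + 4 = 6.

6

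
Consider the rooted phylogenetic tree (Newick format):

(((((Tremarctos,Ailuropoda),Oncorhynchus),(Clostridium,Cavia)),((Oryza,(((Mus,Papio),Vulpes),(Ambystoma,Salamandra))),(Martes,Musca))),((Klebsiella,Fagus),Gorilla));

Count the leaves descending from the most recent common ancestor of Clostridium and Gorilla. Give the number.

The MRCA of Clostridium and Gorilla is the root, so the clade is the entire tree.
That clade contains 16 terminal taxa: Ailuropoda, Ambystoma, Cavia, Clostridium, Fagus, Gorilla, Klebsiella, Martes, Mus, Musca, Oncorhynchus, Oryza, Papio, Salamandra, Tremarctos, Vulpes.

16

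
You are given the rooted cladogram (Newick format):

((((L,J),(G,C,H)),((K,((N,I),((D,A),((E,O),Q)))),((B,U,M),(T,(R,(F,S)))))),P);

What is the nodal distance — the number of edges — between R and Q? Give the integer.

9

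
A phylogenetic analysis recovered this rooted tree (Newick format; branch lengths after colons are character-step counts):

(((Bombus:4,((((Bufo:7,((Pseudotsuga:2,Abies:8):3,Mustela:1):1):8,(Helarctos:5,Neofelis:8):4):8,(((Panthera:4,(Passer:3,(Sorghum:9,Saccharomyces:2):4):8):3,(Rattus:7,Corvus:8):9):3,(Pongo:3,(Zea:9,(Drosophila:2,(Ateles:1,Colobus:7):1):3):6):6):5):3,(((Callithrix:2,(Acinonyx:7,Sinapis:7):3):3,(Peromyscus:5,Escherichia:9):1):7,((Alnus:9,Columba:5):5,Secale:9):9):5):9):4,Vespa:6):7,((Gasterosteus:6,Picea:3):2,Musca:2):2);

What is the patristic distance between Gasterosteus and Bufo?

56

The path runs Gasterosteus → … → MRCA → … → Bufo; the MRCA is the root of the tree.
Branch lengths along that path: 6 + 2 + 2 + 7 + 4 + 9 + 3 + 8 + 8 + 7 = 56.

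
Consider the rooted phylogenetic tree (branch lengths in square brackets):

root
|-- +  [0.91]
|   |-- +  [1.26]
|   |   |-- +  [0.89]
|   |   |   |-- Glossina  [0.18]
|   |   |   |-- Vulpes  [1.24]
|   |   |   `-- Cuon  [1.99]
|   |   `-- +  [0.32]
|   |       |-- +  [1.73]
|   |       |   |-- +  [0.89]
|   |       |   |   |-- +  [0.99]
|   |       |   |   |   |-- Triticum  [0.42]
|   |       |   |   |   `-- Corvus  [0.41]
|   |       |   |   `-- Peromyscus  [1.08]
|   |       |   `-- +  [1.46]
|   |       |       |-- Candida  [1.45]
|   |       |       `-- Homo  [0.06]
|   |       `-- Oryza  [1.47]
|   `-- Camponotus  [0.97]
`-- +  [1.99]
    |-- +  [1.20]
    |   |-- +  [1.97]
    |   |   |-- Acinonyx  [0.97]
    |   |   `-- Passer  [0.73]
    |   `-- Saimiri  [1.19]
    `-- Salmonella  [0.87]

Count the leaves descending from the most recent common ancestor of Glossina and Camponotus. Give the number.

The MRCA of Glossina and Camponotus is the node subtending (((Glossina,Vulpes,Cuon),((((Triticum,Corvus),Peromyscus),(Candida,Homo)),Oryza)),Camponotus).
That clade contains 10 terminal taxa: Camponotus, Candida, Corvus, Cuon, Glossina, Homo, Oryza, Peromyscus, Triticum, Vulpes.

10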